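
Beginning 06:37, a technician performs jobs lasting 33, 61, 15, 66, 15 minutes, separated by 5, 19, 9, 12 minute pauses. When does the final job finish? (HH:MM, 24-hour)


Start: 06:37 = 397 min from midnight
  after task 1 (33 min): 07:10
  after break (5 min): 07:15
  after task 2 (61 min): 08:16
  after break (19 min): 08:35
  after task 3 (15 min): 08:50
  after break (9 min): 08:59
  after task 4 (66 min): 10:05
  after break (12 min): 10:17
  after task 5 (15 min): 10:32
Total elapsed: 235 minutes
End time: 10:32

10:32


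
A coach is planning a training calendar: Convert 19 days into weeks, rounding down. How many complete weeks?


Total days: 19
Days per week: 7
Division: 19 / 7 = 2 remainder 5
Complete weeks: 2
Remaining days: 5

2


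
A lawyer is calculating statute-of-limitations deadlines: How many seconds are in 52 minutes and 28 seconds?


Minutes: 52
Seconds: 28
Convert minutes to seconds: 52 x 60 = 3120
Add remaining seconds: 3120 + 28 = 3148

3148


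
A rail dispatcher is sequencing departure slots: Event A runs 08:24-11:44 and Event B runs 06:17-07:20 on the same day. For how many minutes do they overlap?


Interval A: [504, 704] minutes from midnight
Interval B: [377, 440] minutes from midnight
Overlap start = max(504, 377) = 504
Overlap end = min(704, 440) = 440
End <= start, so the intervals do not overlap: 0 minutes

0


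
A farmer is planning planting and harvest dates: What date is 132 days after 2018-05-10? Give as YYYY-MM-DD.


Start: 2018-05-10
Adding 132 days
Days remaining in May: 21
After May: 111 days still to add
June 2018: 30 days, 81 remaining
July 2018: 31 days, 50 remaining
August 2018: 31 days, 19 remaining
September 2018 has 30 days, need 19
Result: 2018-09-19

2018-09-19


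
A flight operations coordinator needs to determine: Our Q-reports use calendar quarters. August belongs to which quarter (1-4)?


Month: August (month 8)
Q1: January-March (months 1-3)
Q2: April-June (months 4-6)
Q3: July-September (months 7-9)
Q4: October-December (months 10-12)
Month 8 falls in Q3

3


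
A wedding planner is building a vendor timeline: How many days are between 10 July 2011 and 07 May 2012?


Start date: 2011-07-10
End date: 2012-05-07
Jul 2011: +22 days
Aug 2011: +31 days
Sep 2011: +30 days
... (8 more months)
Total: 302 days

302


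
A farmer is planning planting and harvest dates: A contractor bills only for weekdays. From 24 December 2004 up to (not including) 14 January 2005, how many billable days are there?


Start: 2004-12-24 (Friday)
End (exclusive): 2005-01-14 (Friday)
Total calendar days: 21
Full weeks: 21 // 7 = 3 -> 15 weekdays
Remaining 0 days starting on Friday:
Total business days: 15 + 0 = 15

15


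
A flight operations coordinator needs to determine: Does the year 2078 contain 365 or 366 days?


Year: 2078
Check leap year rules:
Divisible by 4? No
2078 is not a leap year
Days: 365

365


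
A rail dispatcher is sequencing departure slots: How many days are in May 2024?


Month: May
Year: 2024
May is a 31-day month
Total: 31 days

31


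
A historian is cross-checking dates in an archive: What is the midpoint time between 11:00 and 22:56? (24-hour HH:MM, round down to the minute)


Start time: 11:00 = 660 minutes from midnight
End time: 22:56 = 1376 minutes from midnight
Sum: 660 + 1376 = 2036
Midpoint: 2036 / 2 = 1018 minutes
Convert: 1018 / 60 = 16 hours, 58 minutes
Result: 16:58

16:58


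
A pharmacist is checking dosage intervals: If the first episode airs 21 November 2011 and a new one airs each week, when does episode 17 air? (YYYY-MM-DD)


First occurrence: 2011-11-21 (occurrence 1)
Each occurrence is 7 days after the previous.
Occurrence 17 is 16 weeks after the first.
16 weeks = 112 days
2011-11-21 + 112 days = 2012-03-12

2012-03-12


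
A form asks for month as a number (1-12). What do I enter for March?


Calendar month order:
2. February
3. March <--
4. April
March is month number 3

3


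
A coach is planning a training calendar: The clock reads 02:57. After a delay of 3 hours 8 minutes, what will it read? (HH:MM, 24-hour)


Start time: 02:57
Adding: 3 hours 8 minutes
Minutes: 57 + 8 = 65
Minute overflow: 65 >= 60, so carry 1 hour, minutes = 5
Hours: 2 + 3 + 1 = 6
Result: 06:05

06:05


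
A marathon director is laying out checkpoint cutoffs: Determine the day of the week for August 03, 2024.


Date: 2024-08-03
January 1, 2024 is a Monday
Day of year: 216
Offset from Jan 1: 215 days
215 mod 7 = 5
Result: Saturday

Saturday


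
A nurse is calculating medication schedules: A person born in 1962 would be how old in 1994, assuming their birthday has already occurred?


Birth year: 1962
Current year: 1994
Age = current year - birth year
Age = 1994 - 1962 = 32

32


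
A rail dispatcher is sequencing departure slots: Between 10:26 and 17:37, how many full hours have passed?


Start: 10:26
End: 17:37
Hour difference: 17 - 10 = 7 hours
Minute difference: 37 - 26 = 11 minutes
Total minutes: 431
Complete hours: 431 / 60 = 7 (remainder 11)

7


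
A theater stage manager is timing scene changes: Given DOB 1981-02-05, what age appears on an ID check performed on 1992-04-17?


Birth: 1981-02-05
Reference: 1992-04-17
Year difference: 1992 - 1981 = 11
Has birthday (02-05) occurred by 04-17? Yes
Age in full years: 11

11


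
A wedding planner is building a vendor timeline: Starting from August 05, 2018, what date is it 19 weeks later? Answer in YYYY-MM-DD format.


Start: 2018-08-05
Weeks to add: 19
Convert to days: 19 x 7 = 133 days
Add 133 days to 2018-08-05
Result: 2018-12-16

2018-12-16


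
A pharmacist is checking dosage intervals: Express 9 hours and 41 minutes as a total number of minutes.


Hours: 9
Extra minutes: 41
Minutes per hour: 60
Hours to minutes: 9 x 60 = 540
Total: 540 + 41 = 581

581


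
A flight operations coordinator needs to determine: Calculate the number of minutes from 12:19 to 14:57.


Start time: 12:19 = 739 minutes from midnight
End time: 14:57 = 897 minutes from midnight
Difference: 897 - 739 = 158 minutes
That is 2 hours and 38 minutes

158


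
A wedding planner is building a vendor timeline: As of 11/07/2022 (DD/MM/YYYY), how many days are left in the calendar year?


Start: July 11, 2022
End: December 31, 2022
Days left in July: 20
August: 31
September: 30
October: 31
November: 30
... plus remaining months
Sum of remaining months: 153
Total: 20 + 153 = 173

173


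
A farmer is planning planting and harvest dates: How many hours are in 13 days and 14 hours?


Days: 13
Extra hours: 14
Hours per day: 24
Days to hours: 13 x 24 = 312
Total: 312 + 14 = 326

326


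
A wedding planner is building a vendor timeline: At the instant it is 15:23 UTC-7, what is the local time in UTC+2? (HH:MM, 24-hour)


Local time: 15:23 at UTC-7 (offset -7h)
Target zone: UTC+2 (offset 2h)
Difference: 2 - (-7) = 9 hours
Calculation: 15 + (9) = 24
Wraparound: (24) mod 24 = 0
Result: 00:23

00:23


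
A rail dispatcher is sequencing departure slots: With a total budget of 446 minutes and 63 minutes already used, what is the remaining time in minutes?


Total budget: 446 minutes
Time used: 63 minutes
Remaining: 446 - 63 = 383 minutes
Percent used: 14.1%
Percent remaining: 85.9%

383


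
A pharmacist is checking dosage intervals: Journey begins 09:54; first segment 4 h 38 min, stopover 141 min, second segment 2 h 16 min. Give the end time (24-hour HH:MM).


Depart: 09:54
Leg 1: +278 min -> 14:32
Layover: +141 min -> 16:53
Leg 2: +136 min -> 19:09
Total travel: 555 minutes = 9h 15m
Arrival: 19:09

19:09


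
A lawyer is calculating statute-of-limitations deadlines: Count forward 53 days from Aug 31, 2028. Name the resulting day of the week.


Start: 2028-08-31 (Thursday)
Step 1 - find target date: add 53 days
  2028-08-31 + 53 days = 2028-10-23
Step 2 - day of week:
  53 mod 7 = 4
  Thursday + 4 days -> Monday
Result: Monday (2028-10-23)

Monday


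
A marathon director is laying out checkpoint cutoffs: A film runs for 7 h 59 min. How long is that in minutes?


Hours: 7
Minutes: 59
Convert hours to minutes: 7 x 60 = 420
Add remaining minutes: 420 + 59 = 479

479


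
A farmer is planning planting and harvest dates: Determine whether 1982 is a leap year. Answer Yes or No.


Year: 1982
Divisible by 4? 1982 / 4 = 495.5 -> No
Not divisible by 4, so NOT a leap year

No


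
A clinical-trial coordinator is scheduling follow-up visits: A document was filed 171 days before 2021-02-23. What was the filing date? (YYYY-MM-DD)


Start: 2021-02-23
Subtracting 171 days
Days already passed in February: 23
After going back through February: 148 more days to subtract
January 2021: 31 days, 117 remaining
December 2020: 31 days, 86 remaining
November 2020: 30 days, 56 remaining
October 2020: 31 days, 25 remaining
Result: 2020-09-05

2020-09-05


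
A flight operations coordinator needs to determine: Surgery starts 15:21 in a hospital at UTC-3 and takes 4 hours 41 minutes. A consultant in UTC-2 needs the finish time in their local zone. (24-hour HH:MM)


Start: 15:21 in UTC-3
Step 1 - add duration:
  minutes: 21 + 41 = 62 (carry 1h)
  hours: 15 + 4 + 1 = 20
  end in UTC-3: 20:02
Step 2 - convert UTC-3 -> UTC-2:
  offset difference: -2 - (-3) = 1 hours
  20 + (1) = 21 -> mod 24 = 21
Result: 21:02 in UTC-2

21:02


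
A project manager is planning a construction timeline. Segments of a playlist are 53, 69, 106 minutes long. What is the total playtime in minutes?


Durations: 53, 69, 106
Running sum: 53
+ 69 = 122
+ 106 = 228
Total duration: 228 minutes
That is 3 hours and 48 minutes

228


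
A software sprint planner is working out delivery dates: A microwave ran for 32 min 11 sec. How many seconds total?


Minutes: 32
Extra seconds: 11
Seconds per minute: 60
Minutes to seconds: 32 x 60 = 1920
Total: 1920 + 11 = 1931

1931


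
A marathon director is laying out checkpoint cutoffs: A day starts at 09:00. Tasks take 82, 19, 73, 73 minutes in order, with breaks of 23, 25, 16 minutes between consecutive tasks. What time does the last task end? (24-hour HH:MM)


Start: 09:00 = 540 min from midnight
  after task 1 (82 min): 10:22
  after break (23 min): 10:45
  after task 2 (19 min): 11:04
  after break (25 min): 11:29
  after task 3 (73 min): 12:42
  after break (16 min): 12:58
  after task 4 (73 min): 14:11
Total elapsed: 311 minutes
End time: 14:11

14:11


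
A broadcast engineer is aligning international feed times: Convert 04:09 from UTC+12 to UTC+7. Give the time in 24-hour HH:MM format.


Local time: 04:09 at UTC+12 (offset 12h)
Target zone: UTC+7 (offset 7h)
Difference: 7 - (12) = -5 hours
Calculation: 4 + (-5) = -1
Wraparound: (-1) mod 24 = 23
Result: 23:09

23:09


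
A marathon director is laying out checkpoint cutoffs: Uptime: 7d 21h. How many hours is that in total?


Days: 7
Extra hours: 21
Hours per day: 24
Days to hours: 7 x 24 = 168
Total: 168 + 21 = 189

189


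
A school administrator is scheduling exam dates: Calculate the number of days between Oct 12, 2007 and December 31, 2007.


Start: October 12, 2007
End: December 31, 2007
Days left in October: 19
November: 30
December: 31
Sum of remaining months: 61
Total: 19 + 61 = 80

80


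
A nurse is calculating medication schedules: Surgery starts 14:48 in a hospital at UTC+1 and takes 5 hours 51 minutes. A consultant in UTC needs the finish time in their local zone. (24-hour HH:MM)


Start: 14:48 in UTC+1
Step 1 - add duration:
  minutes: 48 + 51 = 99 (carry 1h)
  hours: 14 + 5 + 1 = 20
  end in UTC+1: 20:39
Step 2 - convert UTC+1 -> UTC:
  offset difference: 0 - (1) = -1 hours
  20 + (-1) = 19 -> mod 24 = 19
Result: 19:39 in UTC

19:39


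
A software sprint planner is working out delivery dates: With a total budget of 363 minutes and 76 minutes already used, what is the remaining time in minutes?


Total budget: 363 minutes
Time used: 76 minutes
Remaining: 363 - 76 = 287 minutes
Percent used: 20.9%
Percent remaining: 79.1%

287


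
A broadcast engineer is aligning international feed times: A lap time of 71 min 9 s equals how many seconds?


Minutes: 71
Seconds: 9
Convert minutes to seconds: 71 x 60 = 4260
Add remaining seconds: 4260 + 9 = 4269

4269


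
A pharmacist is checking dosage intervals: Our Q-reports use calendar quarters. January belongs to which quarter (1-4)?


Month: January (month 1)
Q1: January-March (months 1-3)
Q2: April-June (months 4-6)
Q3: July-September (months 7-9)
Q4: October-December (months 10-12)
Month 1 falls in Q1

1


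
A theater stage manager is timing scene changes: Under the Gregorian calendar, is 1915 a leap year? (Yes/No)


Year: 1915
Divisible by 4? 1915 / 4 = 478.75 -> No
Not divisible by 4, so NOT a leap year

No


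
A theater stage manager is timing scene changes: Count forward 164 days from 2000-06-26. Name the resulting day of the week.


Start: 2000-06-26 (Monday)
Step 1 - find target date: add 164 days
  2000-06-26 + 164 days = 2000-12-07
Step 2 - day of week:
  164 mod 7 = 3
  Monday + 3 days -> Thursday
Result: Thursday (2000-12-07)

Thursday


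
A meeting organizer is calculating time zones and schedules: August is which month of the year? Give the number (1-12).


Calendar month order:
7. July
8. August <--
9. September
August is month number 8

8


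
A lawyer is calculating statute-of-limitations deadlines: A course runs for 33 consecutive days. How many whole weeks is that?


Total days: 33
Days per week: 7
Division: 33 / 7 = 4 remainder 5
Complete weeks: 4
Remaining days: 5

4


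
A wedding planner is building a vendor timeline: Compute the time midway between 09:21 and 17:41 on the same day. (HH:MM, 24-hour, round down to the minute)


Start time: 09:21 = 561 minutes from midnight
End time: 17:41 = 1061 minutes from midnight
Sum: 561 + 1061 = 1622
Midpoint: 1622 / 2 = 811 minutes
Convert: 811 / 60 = 13 hours, 31 minutes
Result: 13:31

13:31


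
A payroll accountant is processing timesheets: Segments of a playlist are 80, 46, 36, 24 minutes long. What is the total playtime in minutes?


Durations: 80, 46, 36, 24
Running sum: 80
+ 46 = 126
+ 36 = 162
+ 24 = 186
Total duration: 186 minutes
That is 3 hours and 6 minutes

186


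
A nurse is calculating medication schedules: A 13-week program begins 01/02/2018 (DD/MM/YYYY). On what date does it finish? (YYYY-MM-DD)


Start: 2018-02-01
Weeks to add: 13
Convert to days: 13 x 7 = 91 days
Add 91 days to 2018-02-01
Result: 2018-05-03

2018-05-03


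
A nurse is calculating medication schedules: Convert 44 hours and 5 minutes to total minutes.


Hours: 44
Minutes: 5
Convert hours to minutes: 44 x 60 = 2640
Add remaining minutes: 2640 + 5 = 2645

2645


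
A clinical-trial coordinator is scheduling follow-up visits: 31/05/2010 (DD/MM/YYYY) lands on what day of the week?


Date: 2010-05-31
January 1, 2010 is a Friday
Day of year: 151
Offset from Jan 1: 150 days
150 mod 7 = 3
Result: Monday

Monday


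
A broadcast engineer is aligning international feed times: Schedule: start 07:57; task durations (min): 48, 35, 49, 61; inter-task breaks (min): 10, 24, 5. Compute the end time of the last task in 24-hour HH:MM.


Start: 07:57 = 477 min from midnight
  after task 1 (48 min): 08:45
  after break (10 min): 08:55
  after task 2 (35 min): 09:30
  after break (24 min): 09:54
  after task 3 (49 min): 10:43
  after break (5 min): 10:48
  after task 4 (61 min): 11:49
Total elapsed: 232 minutes
End time: 11:49

11:49


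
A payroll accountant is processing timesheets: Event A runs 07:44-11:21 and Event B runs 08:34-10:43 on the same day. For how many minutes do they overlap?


Interval A: [464, 681] minutes from midnight
Interval B: [514, 643] minutes from midnight
Overlap start = max(464, 514) = 514
Overlap end = min(681, 643) = 643
Overlap = 643 - 514 = 129 minutes

129


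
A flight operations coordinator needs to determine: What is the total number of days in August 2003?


Month: August
Year: 2003
August is a 31-day month
Total: 31 days

31


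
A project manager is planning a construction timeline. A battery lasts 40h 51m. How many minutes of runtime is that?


Hours: 40
Extra minutes: 51
Minutes per hour: 60
Hours to minutes: 40 x 60 = 2400
Total: 2400 + 51 = 2451

2451


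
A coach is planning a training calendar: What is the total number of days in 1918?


Year: 1918
Check leap year rules:
Divisible by 4? No
1918 is not a leap year
Days: 365

365


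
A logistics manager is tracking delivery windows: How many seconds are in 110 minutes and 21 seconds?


Minutes: 110
Extra seconds: 21
Seconds per minute: 60
Minutes to seconds: 110 x 60 = 6600
Total: 6600 + 21 = 6621

6621


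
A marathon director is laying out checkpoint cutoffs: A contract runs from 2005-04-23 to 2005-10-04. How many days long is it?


Start date: 2005-04-23
End date: 2005-10-04
Apr 2005: +8 days
May 2005: +31 days
Jun 2005: +30 days
... (4 more months)
Total: 164 days

164


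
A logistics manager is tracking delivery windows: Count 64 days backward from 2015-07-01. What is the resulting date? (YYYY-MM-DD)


Start: 2015-07-01
Subtracting 64 days
Days already passed in July: 1
After going back through July: 63 more days to subtract
June 2015: 30 days, 33 remaining
May 2015: 31 days, 2 remaining
April 2015 has 30 days, need 2
Result: 2015-04-28

2015-04-28


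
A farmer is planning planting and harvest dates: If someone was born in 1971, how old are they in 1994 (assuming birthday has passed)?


Birth year: 1971
Current year: 1994
Age = current year - birth year
Age = 1994 - 1971 = 23

23


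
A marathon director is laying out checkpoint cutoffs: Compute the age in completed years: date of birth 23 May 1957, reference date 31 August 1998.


Birth: 1957-05-23
Reference: 1998-08-31
Year difference: 1998 - 1957 = 41
Has birthday (05-23) occurred by 08-31? Yes
Age in full years: 41

41


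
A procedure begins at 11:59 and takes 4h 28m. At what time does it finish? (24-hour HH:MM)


Start time: 11:59
Adding: 4 hours 28 minutes
Minutes: 59 + 28 = 87
Minute overflow: 87 >= 60, so carry 1 hour, minutes = 27
Hours: 11 + 4 + 1 = 16
Result: 16:27

16:27


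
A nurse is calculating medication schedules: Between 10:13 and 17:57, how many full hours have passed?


Start: 10:13
End: 17:57
Hour difference: 17 - 10 = 7 hours
Minute difference: 57 - 13 = 44 minutes
Total minutes: 464
Complete hours: 464 / 60 = 7 (remainder 44)

7


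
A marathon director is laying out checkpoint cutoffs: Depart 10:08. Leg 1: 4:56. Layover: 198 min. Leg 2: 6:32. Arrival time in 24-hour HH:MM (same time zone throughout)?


Depart: 10:08
Leg 1: +296 min -> 15:04
Layover: +198 min -> 18:22
Leg 2: +392 min -> 00:54
Total travel: 886 minutes = 14h 46m
Arrival: 00:54

00:54


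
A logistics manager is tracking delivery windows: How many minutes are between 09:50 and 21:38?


Start time: 09:50 = 590 minutes from midnight
End time: 21:38 = 1298 minutes from midnight
Difference: 1298 - 590 = 708 minutes
That is 11 hours and 48 minutes

708


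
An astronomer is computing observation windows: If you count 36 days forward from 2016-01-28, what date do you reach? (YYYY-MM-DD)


Start: 2016-01-28
Adding 36 days
Days remaining in January: 3
After January: 33 days still to add
February 2016: 29 days, 4 remaining
March 2016 has 31 days, need 4
Result: 2016-03-04

2016-03-04


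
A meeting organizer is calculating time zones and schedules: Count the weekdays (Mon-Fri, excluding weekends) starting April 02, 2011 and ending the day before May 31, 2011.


Start: 2011-04-02 (Saturday)
End (exclusive): 2011-05-31 (Tuesday)
Total calendar days: 59
Full weeks: 59 // 7 = 8 -> 40 weekdays
Remaining 3 days starting on Saturday:
  Sat(-), Sun(-), Mon(w) -> 1 weekdays
Total business days: 40 + 1 = 41

41


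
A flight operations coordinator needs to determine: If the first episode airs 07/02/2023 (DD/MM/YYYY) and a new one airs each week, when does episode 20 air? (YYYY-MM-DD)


First occurrence: 2023-02-07 (occurrence 1)
Each occurrence is 7 days after the previous.
Occurrence 20 is 19 weeks after the first.
19 weeks = 133 days
2023-02-07 + 133 days = 2023-06-20

2023-06-20


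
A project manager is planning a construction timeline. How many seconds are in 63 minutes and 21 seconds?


Minutes: 63
Extra seconds: 21
Seconds per minute: 60
Minutes to seconds: 63 x 60 = 3780
Total: 3780 + 21 = 3801

3801


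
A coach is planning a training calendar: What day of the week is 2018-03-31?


Date: 2018-03-31
January 1, 2018 is a Monday
Day of year: 90
Offset from Jan 1: 89 days
89 mod 7 = 5
Result: Saturday

Saturday


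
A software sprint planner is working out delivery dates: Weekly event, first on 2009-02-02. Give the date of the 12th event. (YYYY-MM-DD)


First occurrence: 2009-02-02 (occurrence 1)
Each occurrence is 7 days after the previous.
Occurrence 12 is 11 weeks after the first.
11 weeks = 77 days
2009-02-02 + 77 days = 2009-04-20

2009-04-20


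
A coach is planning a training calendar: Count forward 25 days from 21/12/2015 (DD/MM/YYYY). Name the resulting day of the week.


Start: 2015-12-21 (Monday)
Step 1 - find target date: add 25 days
  2015-12-21 + 25 days = 2016-01-15
Step 2 - day of week:
  25 mod 7 = 4
  Monday + 4 days -> Friday
Result: Friday (2016-01-15)

Friday


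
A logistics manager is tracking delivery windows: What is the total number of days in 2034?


Year: 2034
Check leap year rules:
Divisible by 4? No
2034 is not a leap year
Days: 365

365


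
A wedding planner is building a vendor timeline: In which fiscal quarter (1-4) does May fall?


Month: May (month 5)
Q1: January-March (months 1-3)
Q2: April-June (months 4-6)
Q3: July-September (months 7-9)
Q4: October-December (months 10-12)
Month 5 falls in Q2

2


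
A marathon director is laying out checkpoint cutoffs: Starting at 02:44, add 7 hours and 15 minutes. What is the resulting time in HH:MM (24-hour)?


Start time: 02:44
Adding: 7 hours 15 minutes
Minutes: 44 + 15 = 59
Hours: 2 + 7 + 0 = 9
Result: 09:59

09:59


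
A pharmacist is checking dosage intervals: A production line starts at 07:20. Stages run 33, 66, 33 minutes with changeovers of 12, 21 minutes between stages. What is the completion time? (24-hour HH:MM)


Start: 07:20 = 440 min from midnight
  after task 1 (33 min): 07:53
  after break (12 min): 08:05
  after task 2 (66 min): 09:11
  after break (21 min): 09:32
  after task 3 (33 min): 10:05
Total elapsed: 165 minutes
End time: 10:05

10:05


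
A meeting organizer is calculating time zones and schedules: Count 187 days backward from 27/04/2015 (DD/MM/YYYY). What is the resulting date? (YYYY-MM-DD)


Start: 2015-04-27
Subtracting 187 days
Days already passed in April: 27
After going back through April: 160 more days to subtract
March 2015: 31 days, 129 remaining
February 2015: 28 days, 101 remaining
January 2015: 31 days, 70 remaining
December 2014: 31 days, 39 remaining
Result: 2014-10-22

2014-10-22


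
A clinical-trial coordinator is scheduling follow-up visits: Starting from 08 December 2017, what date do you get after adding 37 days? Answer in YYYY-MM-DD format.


Start: 2017-12-08
Adding 37 days
Days remaining in December: 23
After December: 14 days still to add
January 2018 has 31 days, need 14
Result: 2018-01-14

2018-01-14


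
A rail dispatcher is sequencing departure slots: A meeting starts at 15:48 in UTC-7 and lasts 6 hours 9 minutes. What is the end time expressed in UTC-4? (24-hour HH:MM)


Start: 15:48 in UTC-7
Step 1 - add duration:
  minutes: 48 + 9 = 57
  hours: 15 + 6 + 0 = 21
  end in UTC-7: 21:57
Step 2 - convert UTC-7 -> UTC-4:
  offset difference: -4 - (-7) = 3 hours
  21 + (3) = 24 -> mod 24 = 0
Result: 00:57 in UTC-4

00:57


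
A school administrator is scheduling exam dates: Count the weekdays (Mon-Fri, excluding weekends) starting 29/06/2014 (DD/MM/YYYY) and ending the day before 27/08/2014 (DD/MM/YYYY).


Start: 2014-06-29 (Sunday)
End (exclusive): 2014-08-27 (Wednesday)
Total calendar days: 59
Full weeks: 59 // 7 = 8 -> 40 weekdays
Remaining 3 days starting on Sunday:
  Sun(-), Mon(w), Tue(w) -> 2 weekdays
Total business days: 40 + 2 = 42

42


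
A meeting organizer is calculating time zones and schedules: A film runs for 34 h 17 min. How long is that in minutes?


Hours: 34
Minutes: 17
Convert hours to minutes: 34 x 60 = 2040
Add remaining minutes: 2040 + 17 = 2057

2057


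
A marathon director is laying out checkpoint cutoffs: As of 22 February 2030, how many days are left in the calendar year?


Start: February 22, 2030
End: December 31, 2030
Days left in February: 6
March: 31
April: 30
May: 31
June: 30
... plus remaining months
Sum of remaining months: 306
Total: 6 + 306 = 312

312


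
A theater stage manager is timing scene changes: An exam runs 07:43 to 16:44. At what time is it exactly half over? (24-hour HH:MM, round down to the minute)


Start time: 07:43 = 463 minutes from midnight
End time: 16:44 = 1004 minutes from midnight
Sum: 463 + 1004 = 1467
Midpoint: 1467 / 2 = 733 minutes
Convert: 733 / 60 = 12 hours, 13 minutes
Result: 12:13

12:13


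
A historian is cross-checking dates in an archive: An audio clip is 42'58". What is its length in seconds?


Minutes: 42
Seconds: 58
Convert minutes to seconds: 42 x 60 = 2520
Add remaining seconds: 2520 + 58 = 2578

2578


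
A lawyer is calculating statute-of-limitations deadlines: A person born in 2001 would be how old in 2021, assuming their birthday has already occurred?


Birth year: 2001
Current year: 2021
Age = current year - birth year
Age = 2021 - 2001 = 20

20


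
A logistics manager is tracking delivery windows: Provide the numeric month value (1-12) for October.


Calendar month order:
9. September
10. October <--
11. November
October is month number 10

10


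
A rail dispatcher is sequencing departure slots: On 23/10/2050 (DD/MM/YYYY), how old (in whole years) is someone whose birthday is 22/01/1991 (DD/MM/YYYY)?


Birth: 1991-01-22
Reference: 2050-10-23
Year difference: 2050 - 1991 = 59
Has birthday (01-22) occurred by 10-23? Yes
Age in full years: 59

59


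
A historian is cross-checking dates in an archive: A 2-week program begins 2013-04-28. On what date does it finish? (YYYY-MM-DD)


Start: 2013-04-28
Weeks to add: 2
Convert to days: 2 x 7 = 14 days
Add 14 days to 2013-04-28
Result: 2013-05-12

2013-05-12


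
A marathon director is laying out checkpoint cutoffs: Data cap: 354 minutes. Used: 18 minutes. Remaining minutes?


Total budget: 354 minutes
Time used: 18 minutes
Remaining: 354 - 18 = 336 minutes
Percent used: 5.1%
Percent remaining: 94.9%

336


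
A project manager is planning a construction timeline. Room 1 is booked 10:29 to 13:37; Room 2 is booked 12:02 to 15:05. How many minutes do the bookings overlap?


Interval A: [629, 817] minutes from midnight
Interval B: [722, 905] minutes from midnight
Overlap start = max(629, 722) = 722
Overlap end = min(817, 905) = 817
Overlap = 817 - 722 = 95 minutes

95


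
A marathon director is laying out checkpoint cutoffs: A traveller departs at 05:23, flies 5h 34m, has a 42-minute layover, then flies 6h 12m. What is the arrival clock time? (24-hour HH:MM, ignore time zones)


Depart: 05:23
Leg 1: +334 min -> 10:57
Layover: +42 min -> 11:39
Leg 2: +372 min -> 17:51
Total travel: 748 minutes = 12h 28m
Arrival: 17:51

17:51


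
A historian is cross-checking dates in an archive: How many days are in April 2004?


Month: April
Year: 2004
April is a 30-day month
Total: 30 days

30


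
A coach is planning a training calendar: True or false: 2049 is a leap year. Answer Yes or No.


Year: 2049
Divisible by 4? 2049 / 4 = 512.25 -> No
Not divisible by 4, so NOT a leap year

No


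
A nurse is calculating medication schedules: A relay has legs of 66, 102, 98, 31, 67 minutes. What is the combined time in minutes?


Durations: 66, 102, 98, 31, 67
Running sum: 66
+ 102 = 168
+ 98 = 266
+ 31 = 297
+ 67 = 364
Total duration: 364 minutes
That is 6 hours and 4 minutes

364


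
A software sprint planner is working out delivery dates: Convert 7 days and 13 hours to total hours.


Days: 7
Extra hours: 13
Hours per day: 24
Days to hours: 7 x 24 = 168
Total: 168 + 13 = 181

181


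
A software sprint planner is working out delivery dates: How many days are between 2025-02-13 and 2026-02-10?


Start date: 2025-02-13
End date: 2026-02-10
Feb 2025: +16 days
Mar 2025: +31 days
Apr 2025: +30 days
... (10 more months)
Total: 362 days

362


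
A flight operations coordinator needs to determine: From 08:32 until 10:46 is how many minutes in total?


Start time: 08:32 = 512 minutes from midnight
End time: 10:46 = 646 minutes from midnight
Difference: 646 - 512 = 134 minutes
That is 2 hours and 14 minutes

134


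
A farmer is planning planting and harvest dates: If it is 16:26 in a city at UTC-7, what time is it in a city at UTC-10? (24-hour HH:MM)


Local time: 16:26 at UTC-7 (offset -7h)
Target zone: UTC-10 (offset -10h)
Difference: -10 - (-7) = -3 hours
Calculation: 16 + (-3) = 13
Result: 13:26

13:26


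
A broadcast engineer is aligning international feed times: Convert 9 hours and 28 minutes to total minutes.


Hours: 9
Extra minutes: 28
Minutes per hour: 60
Hours to minutes: 9 x 60 = 540
Total: 540 + 28 = 568

568


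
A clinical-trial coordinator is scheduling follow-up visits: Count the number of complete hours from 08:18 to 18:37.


Start: 08:18
End: 18:37
Hour difference: 18 - 8 = 10 hours
Minute difference: 37 - 18 = 19 minutes
Total minutes: 619
Complete hours: 619 / 60 = 10 (remainder 19)

10


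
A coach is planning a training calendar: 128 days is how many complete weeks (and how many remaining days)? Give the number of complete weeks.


Total days: 128
Days per week: 7
Division: 128 / 7 = 18 remainder 2
Complete weeks: 18
Remaining days: 2

18


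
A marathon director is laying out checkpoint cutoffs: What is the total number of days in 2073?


Year: 2073
Check leap year rules:
Divisible by 4? No
2073 is not a leap year
Days: 365

365


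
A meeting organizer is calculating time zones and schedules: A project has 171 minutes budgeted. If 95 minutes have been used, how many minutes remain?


Total budget: 171 minutes
Time used: 95 minutes
Remaining: 171 - 95 = 76 minutes
Percent used: 55.6%
Percent remaining: 44.4%

76


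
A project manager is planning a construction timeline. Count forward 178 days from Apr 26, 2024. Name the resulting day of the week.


Start: 2024-04-26 (Friday)
Step 1 - find target date: add 178 days
  2024-04-26 + 178 days = 2024-10-21
Step 2 - day of week:
  178 mod 7 = 3
  Friday + 3 days -> Monday
Result: Monday (2024-10-21)

Monday


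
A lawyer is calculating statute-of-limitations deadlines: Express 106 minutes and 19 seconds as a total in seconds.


Minutes: 106
Seconds: 19
Convert minutes to seconds: 106 x 60 = 6360
Add remaining seconds: 6360 + 19 = 6379

6379


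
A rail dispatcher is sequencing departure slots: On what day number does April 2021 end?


Month: April
Year: 2021
April is a 30-day month
Total: 30 days

30


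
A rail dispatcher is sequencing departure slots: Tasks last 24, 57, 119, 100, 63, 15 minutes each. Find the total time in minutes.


Durations: 24, 57, 119, 100, 63, 15
Running sum: 24
+ 57 = 81
+ 119 = 200
+ 100 = 300
+ 63 = 363
+ 15 = 378
Total duration: 378 minutes
That is 6 hours and 18 minutes

378


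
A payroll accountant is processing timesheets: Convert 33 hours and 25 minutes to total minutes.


Hours: 33
Extra minutes: 25
Minutes per hour: 60
Hours to minutes: 33 x 60 = 1980
Total: 1980 + 25 = 2005

2005


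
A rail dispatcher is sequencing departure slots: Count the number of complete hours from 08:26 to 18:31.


Start: 08:26
End: 18:31
Hour difference: 18 - 8 = 10 hours
Minute difference: 31 - 26 = 5 minutes
Total minutes: 605
Complete hours: 605 / 60 = 10 (remainder 5)

10


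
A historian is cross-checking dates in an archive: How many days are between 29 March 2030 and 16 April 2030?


Start date: 2030-03-29
End date: 2030-04-16
Mar 2030: +3 days
Apr 2030: +15 days
Total: 18 days

18


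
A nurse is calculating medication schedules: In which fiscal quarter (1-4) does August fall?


Month: August (month 8)
Q1: January-March (months 1-3)
Q2: April-June (months 4-6)
Q3: July-September (months 7-9)
Q4: October-December (months 10-12)
Month 8 falls in Q3

3


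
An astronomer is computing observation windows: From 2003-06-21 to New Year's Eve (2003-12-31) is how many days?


Start: June 21, 2003
End: December 31, 2003
Days left in June: 9
July: 31
August: 31
September: 30
October: 31
... plus remaining months
Sum of remaining months: 184
Total: 9 + 184 = 193

193


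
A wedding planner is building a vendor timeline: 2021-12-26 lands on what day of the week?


Date: 2021-12-26
January 1, 2021 is a Friday
Day of year: 360
Offset from Jan 1: 359 days
359 mod 7 = 2
Result: Sunday

Sunday


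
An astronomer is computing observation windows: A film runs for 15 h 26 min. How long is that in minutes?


Hours: 15
Minutes: 26
Convert hours to minutes: 15 x 60 = 900
Add remaining minutes: 900 + 26 = 926

926


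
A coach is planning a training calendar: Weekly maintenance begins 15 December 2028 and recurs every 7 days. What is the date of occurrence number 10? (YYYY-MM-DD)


First occurrence: 2028-12-15 (occurrence 1)
Each occurrence is 7 days after the previous.
Occurrence 10 is 9 weeks after the first.
9 weeks = 63 days
2028-12-15 + 63 days = 2029-02-16

2029-02-16


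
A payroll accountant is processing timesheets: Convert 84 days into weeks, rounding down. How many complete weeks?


Total days: 84
Days per week: 7
Division: 84 / 7 = 12 remainder 0
Complete weeks: 12
Remaining days: 0

12


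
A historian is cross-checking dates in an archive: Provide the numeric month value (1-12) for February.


Calendar month order:
1. January
2. February <--
3. March
February is month number 2

2


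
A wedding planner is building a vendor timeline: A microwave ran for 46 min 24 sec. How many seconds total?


Minutes: 46
Extra seconds: 24
Seconds per minute: 60
Minutes to seconds: 46 x 60 = 2760
Total: 2760 + 24 = 2784

2784


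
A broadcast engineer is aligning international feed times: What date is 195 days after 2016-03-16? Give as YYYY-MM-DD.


Start: 2016-03-16
Adding 195 days
Days remaining in March: 15
After March: 180 days still to add
April 2016: 30 days, 150 remaining
May 2016: 31 days, 119 remaining
June 2016: 30 days, 89 remaining
July 2016: 31 days, 58 remaining
Result: 2016-09-27

2016-09-27


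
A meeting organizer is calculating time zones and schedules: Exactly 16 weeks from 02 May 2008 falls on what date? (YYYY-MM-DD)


Start: 2008-05-02
Weeks to add: 16
Convert to days: 16 x 7 = 112 days
Add 112 days to 2008-05-02
Result: 2008-08-22

2008-08-22


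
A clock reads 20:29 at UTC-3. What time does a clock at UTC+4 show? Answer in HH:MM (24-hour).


Local time: 20:29 at UTC-3 (offset -3h)
Target zone: UTC+4 (offset 4h)
Difference: 4 - (-3) = 7 hours
Calculation: 20 + (7) = 27
Wraparound: (27) mod 24 = 3
Result: 03:29

03:29


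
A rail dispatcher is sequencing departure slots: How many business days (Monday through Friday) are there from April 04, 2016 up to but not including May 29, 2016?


Start: 2016-04-04 (Monday)
End (exclusive): 2016-05-29 (Sunday)
Total calendar days: 55
Full weeks: 55 // 7 = 7 -> 35 weekdays
Remaining 6 days starting on Monday:
  Mon(w), Tue(w), Wed(w), Thu(w), Fri(w), Sat(-) -> 5 weekdays
Total business days: 35 + 5 = 40

40


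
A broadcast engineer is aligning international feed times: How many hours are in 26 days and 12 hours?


Days: 26
Extra hours: 12
Hours per day: 24
Days to hours: 26 x 24 = 624
Total: 624 + 12 = 636

636


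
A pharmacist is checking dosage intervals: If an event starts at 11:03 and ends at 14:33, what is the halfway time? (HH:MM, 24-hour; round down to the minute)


Start time: 11:03 = 663 minutes from midnight
End time: 14:33 = 873 minutes from midnight
Sum: 663 + 873 = 1536
Midpoint: 1536 / 2 = 768 minutes
Convert: 768 / 60 = 12 hours, 48 minutes
Result: 12:48

12:48


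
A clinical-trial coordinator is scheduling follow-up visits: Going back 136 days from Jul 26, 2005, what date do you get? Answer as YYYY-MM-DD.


Start: 2005-07-26
Subtracting 136 days
Days already passed in July: 26
After going back through July: 110 more days to subtract
June 2005: 30 days, 80 remaining
May 2005: 31 days, 49 remaining
April 2005: 30 days, 19 remaining
March 2005 has 31 days, need 19
Result: 2005-03-12

2005-03-12


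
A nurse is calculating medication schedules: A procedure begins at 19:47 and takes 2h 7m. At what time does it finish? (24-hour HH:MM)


Start time: 19:47
Adding: 2 hours 7 minutes
Minutes: 47 + 7 = 54
Hours: 19 + 2 + 0 = 21
Result: 21:54

21:54


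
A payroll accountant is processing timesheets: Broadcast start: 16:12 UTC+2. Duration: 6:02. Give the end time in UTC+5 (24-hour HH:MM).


Start: 16:12 in UTC+2
Step 1 - add duration:
  minutes: 12 + 2 = 14
  hours: 16 + 6 + 0 = 22
  end in UTC+2: 22:14
Step 2 - convert UTC+2 -> UTC+5:
  offset difference: 5 - (2) = 3 hours
  22 + (3) = 25 -> mod 24 = 1
Result: 01:14 in UTC+5

01:14


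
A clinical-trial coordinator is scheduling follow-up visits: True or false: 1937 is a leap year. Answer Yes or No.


Year: 1937
Divisible by 4? 1937 / 4 = 484.25 -> No
Not divisible by 4, so NOT a leap year

No


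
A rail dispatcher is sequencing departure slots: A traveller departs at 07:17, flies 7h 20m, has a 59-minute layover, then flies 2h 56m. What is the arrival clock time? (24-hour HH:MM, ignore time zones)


Depart: 07:17
Leg 1: +440 min -> 14:37
Layover: +59 min -> 15:36
Leg 2: +176 min -> 18:32
Total travel: 675 minutes = 11h 15m
Arrival: 18:32

18:32


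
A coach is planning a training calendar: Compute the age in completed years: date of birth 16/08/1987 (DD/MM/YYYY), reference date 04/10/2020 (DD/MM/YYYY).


Birth: 1987-08-16
Reference: 2020-10-04
Year difference: 2020 - 1987 = 33
Has birthday (08-16) occurred by 10-04? Yes
Age in full years: 33

33


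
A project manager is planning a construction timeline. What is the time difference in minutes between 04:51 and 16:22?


Start time: 04:51 = 291 minutes from midnight
End time: 16:22 = 982 minutes from midnight
Difference: 982 - 291 = 691 minutes
That is 11 hours and 31 minutes

691


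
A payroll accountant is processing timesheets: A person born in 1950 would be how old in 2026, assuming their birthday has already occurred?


Birth year: 1950
Current year: 2026
Age = current year - birth year
Age = 2026 - 1950 = 76

76


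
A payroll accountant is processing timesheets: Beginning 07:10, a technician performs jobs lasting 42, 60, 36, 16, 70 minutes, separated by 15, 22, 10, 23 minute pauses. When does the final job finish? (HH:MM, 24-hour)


Start: 07:10 = 430 min from midnight
  after task 1 (42 min): 07:52
  after break (15 min): 08:07
  after task 2 (60 min): 09:07
  after break (22 min): 09:29
  after task 3 (36 min): 10:05
  after break (10 min): 10:15
  after task 4 (16 min): 10:31
  after break (23 min): 10:54
  after task 5 (70 min): 12:04
Total elapsed: 294 minutes
End time: 12:04

12:04


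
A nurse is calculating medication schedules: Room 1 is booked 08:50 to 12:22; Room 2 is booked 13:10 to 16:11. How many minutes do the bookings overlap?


Interval A: [530, 742] minutes from midnight
Interval B: [790, 971] minutes from midnight
Overlap start = max(530, 790) = 790
Overlap end = min(742, 971) = 742
End <= start, so the intervals do not overlap: 0 minutes

0
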